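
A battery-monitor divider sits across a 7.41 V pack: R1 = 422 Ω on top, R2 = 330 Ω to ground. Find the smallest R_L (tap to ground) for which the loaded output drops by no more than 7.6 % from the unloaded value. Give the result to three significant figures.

Output resistance R_th = R1‖R2 = (422 × 330)/752.0 = 185.2 Ω.
The fractional drop is R_th/(R_th + R_L); requiring this ≤ 0.0760 gives R_L ≥ R_th(1/0.0760 − 1) = 185.2 × 12.16 = 2.25 kΩ.

R_L(min) ≈ 2.25 kΩ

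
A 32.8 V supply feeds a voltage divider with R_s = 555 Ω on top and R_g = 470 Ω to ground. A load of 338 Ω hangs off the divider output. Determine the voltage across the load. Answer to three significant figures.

V_out ≈ 8.58 V

The load sits in parallel with R_g: R_g‖R_L = (470 × 338) / (470 + 338) = 196.6 Ω.
V_out = 32.8 × 196.6 / (555 + 196.6) = 32.8 × 196.6/751.6 = 8.58 V.
(Unloaded it would have been 15.0 V.)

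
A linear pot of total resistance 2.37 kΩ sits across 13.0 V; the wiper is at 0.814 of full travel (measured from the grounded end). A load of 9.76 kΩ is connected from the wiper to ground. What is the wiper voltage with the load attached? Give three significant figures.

V ≈ 10.2 V

The wiper splits the pot into (1−α)R = 440.8 Ω above and αR = 1929 Ω below.
Lower section ‖ load = 1611 Ω.
V_wiper = 13.0 × 1611/(440.8 + 1611) = 10.2 V.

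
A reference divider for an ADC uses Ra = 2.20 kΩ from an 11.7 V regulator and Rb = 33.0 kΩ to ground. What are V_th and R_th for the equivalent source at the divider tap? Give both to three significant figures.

V_th = 11.0 V, R_th = 2.06 kΩ

V_th is the open-circuit tap voltage: 11.7 × 33.0/(2.20 + 33.0) = 11.0 V.
With the supply zeroed, Ra and Rb appear in parallel from the tap: R_th = Ra‖Rb = (2.20 × 33.0)/35.20 = 2.06 kΩ.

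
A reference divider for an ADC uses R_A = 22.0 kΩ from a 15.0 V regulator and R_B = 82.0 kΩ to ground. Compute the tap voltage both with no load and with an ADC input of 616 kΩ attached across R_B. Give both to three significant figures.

Open-circuit: V = 15.0 × 82.0/(22.0 + 82.0) = 11.8 V.
With the load, R_B becomes R_B‖R_L = 72.37 kΩ, so V = 15.0 × 72.37/94.37 = 11.5 V.

Unloaded: 11.8 V; loaded: 11.5 V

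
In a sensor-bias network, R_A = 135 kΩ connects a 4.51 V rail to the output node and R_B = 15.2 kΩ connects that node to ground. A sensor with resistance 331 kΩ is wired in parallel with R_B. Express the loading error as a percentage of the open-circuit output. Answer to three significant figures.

3.96 %

The divider's output (Thévenin) resistance is R_A‖R_B = 13.66 kΩ.
Fractional drop under load = R_th/(R_th + R_L) = 13.66 / (13.66 + 331) = 0.03964.
So the output falls by 3.96 %.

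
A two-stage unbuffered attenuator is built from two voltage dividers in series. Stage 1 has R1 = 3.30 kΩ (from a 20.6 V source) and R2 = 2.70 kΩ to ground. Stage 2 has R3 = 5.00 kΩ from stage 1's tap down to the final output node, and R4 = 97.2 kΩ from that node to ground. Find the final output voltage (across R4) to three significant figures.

V_out ≈ 8.69 V

Stage 2 presents R3+R4 = 102.2 kΩ as a load on stage 1's tap.
Stage 1's lower leg becomes R2‖(R3+R4) = 2.631 kΩ, so V_mid = 20.6 × 2.631/5.931 = 9.137 V.
Stage 2 is itself unloaded: V_out = V_mid × R4/(R3+R4) = 9.137 × 97.2/102.2 = 8.69 V.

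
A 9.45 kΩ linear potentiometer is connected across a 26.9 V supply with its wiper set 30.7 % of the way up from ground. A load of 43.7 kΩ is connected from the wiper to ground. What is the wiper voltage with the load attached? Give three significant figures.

V ≈ 7.90 V

The wiper splits the pot into (1−α)R = 6.549 kΩ above and αR = 2.901 kΩ below.
Lower section ‖ load = 2.721 kΩ.
V_wiper = 26.9 × 2.721/(6.549 + 2.721) = 7.90 V.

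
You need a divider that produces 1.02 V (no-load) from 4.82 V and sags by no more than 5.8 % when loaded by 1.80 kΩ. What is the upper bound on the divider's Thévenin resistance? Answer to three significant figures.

Loading drop = R_th/(R_th + R_L) ≤ 0.0580, so R_th ≤ R_L · ε/(1−ε) = 1.80 kΩ × 0.0580/0.9420 = 111 Ω.
(Any R1, R2 with R2/(R1+R2) = 0.212 and R1‖R2 ≤ 111 Ω will meet the spec.)

R_th ≤ 111 Ω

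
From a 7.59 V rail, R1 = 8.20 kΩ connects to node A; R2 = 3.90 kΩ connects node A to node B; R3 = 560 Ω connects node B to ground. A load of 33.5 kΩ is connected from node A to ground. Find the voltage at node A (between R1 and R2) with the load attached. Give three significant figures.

V ≈ 2.46 V

Below node A the series string R2+R3 = 4460 Ω sits in parallel with the 33500 Ω load: 3936 Ω.
V_A = 7.59 × 3936/(8200 + 3936) = 2.46 V.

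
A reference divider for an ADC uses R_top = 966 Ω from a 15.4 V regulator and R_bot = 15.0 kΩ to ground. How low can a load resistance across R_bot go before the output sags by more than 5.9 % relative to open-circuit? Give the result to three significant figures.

R_L(min) ≈ 14.5 kΩ

Output resistance R_th = R_top‖R_bot = (966 × 15000)/15970 = 907.6 Ω.
The fractional drop is R_th/(R_th + R_L); requiring this ≤ 0.0590 gives R_L ≥ R_th(1/0.0590 − 1) = 907.6 × 15.95 = 14.5 kΩ.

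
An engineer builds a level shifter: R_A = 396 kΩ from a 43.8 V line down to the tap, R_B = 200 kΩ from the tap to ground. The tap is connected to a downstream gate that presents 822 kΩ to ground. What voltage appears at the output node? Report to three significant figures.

The load sits in parallel with R_B: R_B‖R_L = (200 × 822) / (200 + 822) = 160.9 kΩ.
V_out = 43.8 × 160.9 / (396 + 160.9) = 43.8 × 160.9/556.9 = 12.7 V.

V_out ≈ 12.7 V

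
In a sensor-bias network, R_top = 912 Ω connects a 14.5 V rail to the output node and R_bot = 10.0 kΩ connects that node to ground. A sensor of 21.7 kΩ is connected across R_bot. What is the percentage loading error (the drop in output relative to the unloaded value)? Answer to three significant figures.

3.71 %

The divider's output (Thévenin) resistance is R_top‖R_bot = 835.8 Ω.
Fractional drop under load = R_th/(R_th + R_L) = 835.8 / (835.8 + 21700) = 0.03709.
So the output falls by 3.71 %.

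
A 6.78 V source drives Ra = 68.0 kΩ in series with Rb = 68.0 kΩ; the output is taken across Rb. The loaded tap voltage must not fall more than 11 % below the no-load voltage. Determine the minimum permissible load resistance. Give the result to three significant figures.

R_L(min) ≈ 275 kΩ

Output resistance R_th = Ra‖Rb = (68.0 × 68.0)/136.0 = 34.00 kΩ.
The fractional drop is R_th/(R_th + R_L); requiring this ≤ 0.110 gives R_L ≥ R_th(1/0.110 − 1) = 34.00 × 8.091 = 275 kΩ.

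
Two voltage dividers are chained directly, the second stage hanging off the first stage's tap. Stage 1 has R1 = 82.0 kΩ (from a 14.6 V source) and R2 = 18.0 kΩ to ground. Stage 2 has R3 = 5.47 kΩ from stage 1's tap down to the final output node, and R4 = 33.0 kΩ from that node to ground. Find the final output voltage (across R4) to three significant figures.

Stage 2 presents R3+R4 = 38.47 kΩ as a load on stage 1's tap.
Stage 1's lower leg becomes R2‖(R3+R4) = 12.26 kΩ, so V_mid = 14.6 × 12.26/94.26 = 1.899 V.
Stage 2 is itself unloaded: V_out = V_mid × R4/(R3+R4) = 1.899 × 33.0/38.47 = 1.63 V.

V_out ≈ 1.63 V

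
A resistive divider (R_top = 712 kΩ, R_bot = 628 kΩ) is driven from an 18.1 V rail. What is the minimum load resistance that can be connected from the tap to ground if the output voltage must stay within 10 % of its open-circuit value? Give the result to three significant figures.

Output resistance R_th = R_top‖R_bot = (712 × 628)/1340 = 333.7 kΩ.
The fractional drop is R_th/(R_th + R_L); requiring this ≤ 0.100 gives R_L ≥ R_th(1/0.100 − 1) = 333.7 × 9.000 = 3.00 MΩ.

R_L(min) ≈ 3.00 MΩ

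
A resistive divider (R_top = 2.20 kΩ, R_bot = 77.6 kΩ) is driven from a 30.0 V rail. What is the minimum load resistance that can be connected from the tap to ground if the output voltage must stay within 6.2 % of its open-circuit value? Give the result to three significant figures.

R_L(min) ≈ 32.4 kΩ

Output resistance R_th = R_top‖R_bot = (2.20 × 77.6)/79.80 = 2.139 kΩ.
The fractional drop is R_th/(R_th + R_L); requiring this ≤ 0.0620 gives R_L ≥ R_th(1/0.0620 − 1) = 2.139 × 15.13 = 32.4 kΩ.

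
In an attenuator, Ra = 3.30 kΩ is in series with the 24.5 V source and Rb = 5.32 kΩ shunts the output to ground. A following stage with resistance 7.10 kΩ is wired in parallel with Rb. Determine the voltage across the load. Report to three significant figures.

The load sits in parallel with Rb: Rb‖R_L = (5.32 × 7.10) / (5.32 + 7.10) = 3.041 kΩ.
V_out = 24.5 × 3.041 / (3.30 + 3.041) = 24.5 × 3.041/6.341 = 11.8 V.

V_out ≈ 11.8 V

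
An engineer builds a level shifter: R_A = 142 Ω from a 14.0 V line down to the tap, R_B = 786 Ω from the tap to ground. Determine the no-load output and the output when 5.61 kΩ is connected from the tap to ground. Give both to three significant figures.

Unloaded: 11.9 V; loaded: 11.6 V

Open-circuit: V = 14.0 × 786/(142 + 786) = 11.9 V.
With the load, R_B becomes R_B‖R_L = 689.4 Ω, so V = 14.0 × 689.4/831.4 = 11.6 V.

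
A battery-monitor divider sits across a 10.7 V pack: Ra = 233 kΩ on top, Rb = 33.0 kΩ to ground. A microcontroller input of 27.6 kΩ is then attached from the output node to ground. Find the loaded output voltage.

The load sits in parallel with Rb: Rb‖R_L = (33.0 × 27.6) / (33.0 + 27.6) = 15.03 kΩ.
V_out = 10.7 × 15.03 / (233 + 15.03) = 10.7 × 15.03/248.0 = 0.648 V.

V_out ≈ 0.648 V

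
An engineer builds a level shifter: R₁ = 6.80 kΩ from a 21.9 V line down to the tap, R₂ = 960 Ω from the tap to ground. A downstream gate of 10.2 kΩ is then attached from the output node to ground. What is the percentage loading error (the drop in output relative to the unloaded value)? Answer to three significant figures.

7.62 %

The divider's output (Thévenin) resistance is R₁‖R₂ = 841.2 Ω.
Fractional drop under load = R_th/(R_th + R_L) = 841.2 / (841.2 + 10200) = 0.07619.
So the output falls by 7.62 %.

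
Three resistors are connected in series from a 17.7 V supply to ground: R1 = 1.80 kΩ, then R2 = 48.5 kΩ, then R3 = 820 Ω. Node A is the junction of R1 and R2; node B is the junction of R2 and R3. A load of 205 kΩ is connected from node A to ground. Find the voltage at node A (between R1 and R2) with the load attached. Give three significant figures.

Below node A the series string R2+R3 = 49320 Ω sits in parallel with the 205000 Ω load: 39760 Ω.
V_A = 17.7 × 39760/(1800 + 39760) = 16.9 V.

V ≈ 16.9 V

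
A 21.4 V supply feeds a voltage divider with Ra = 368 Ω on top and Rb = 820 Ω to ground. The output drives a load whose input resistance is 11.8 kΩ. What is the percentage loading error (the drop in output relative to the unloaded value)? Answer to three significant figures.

The divider's output (Thévenin) resistance is Ra‖Rb = 254.0 Ω.
Fractional drop under load = R_th/(R_th + R_L) = 254.0 / (254.0 + 11800) = 0.02107.
So the output falls by 2.11 %.

2.11 %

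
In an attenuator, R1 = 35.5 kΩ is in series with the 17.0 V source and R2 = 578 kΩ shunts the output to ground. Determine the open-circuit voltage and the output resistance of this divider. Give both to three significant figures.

V_th is the open-circuit tap voltage: 17.0 × 578/(35.5 + 578) = 16.0 V.
With the supply zeroed, R1 and R2 appear in parallel from the tap: R_th = R1‖R2 = (35.5 × 578)/613.5 = 33.4 kΩ.

V_th = 16.0 V, R_th = 33.4 kΩ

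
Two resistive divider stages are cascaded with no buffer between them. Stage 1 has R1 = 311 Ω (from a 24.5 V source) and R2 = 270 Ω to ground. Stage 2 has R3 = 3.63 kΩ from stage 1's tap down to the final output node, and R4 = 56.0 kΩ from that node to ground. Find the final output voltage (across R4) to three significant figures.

V_out ≈ 10.7 V

Stage 2 presents R3+R4 = 59630 Ω as a load on stage 1's tap.
Stage 1's lower leg becomes R2‖(R3+R4) = 268.8 Ω, so V_mid = 24.5 × 268.8/579.8 = 11.36 V.
Stage 2 is itself unloaded: V_out = V_mid × R4/(R3+R4) = 11.36 × 56000/59630 = 10.7 V.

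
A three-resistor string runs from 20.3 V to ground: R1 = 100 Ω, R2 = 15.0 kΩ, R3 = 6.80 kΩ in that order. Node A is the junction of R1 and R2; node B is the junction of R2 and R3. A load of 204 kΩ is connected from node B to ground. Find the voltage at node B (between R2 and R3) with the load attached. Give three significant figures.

At node B, R3 is in parallel with the load: R3‖R_L = 6581 Ω.
Below node A the resistance is R2 + (R3‖R_L) = 21580 Ω, so V_A = 20.3 × 21580/21680 = 20.21 V.
Then V_B = V_A × (R3‖R_L)/(R2 + R3‖R_L) = 20.21 × 6581/21580 = 6.16 V.

V ≈ 6.16 V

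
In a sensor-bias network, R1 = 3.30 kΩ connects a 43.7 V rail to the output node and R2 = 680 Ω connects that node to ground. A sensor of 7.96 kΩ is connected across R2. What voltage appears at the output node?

The load sits in parallel with R2: R2‖R_L = (680 × 7960) / (680 + 7960) = 626.5 Ω.
V_out = 43.7 × 626.5 / (3300 + 626.5) = 43.7 × 626.5/3926 = 6.97 V.

V_out ≈ 6.97 V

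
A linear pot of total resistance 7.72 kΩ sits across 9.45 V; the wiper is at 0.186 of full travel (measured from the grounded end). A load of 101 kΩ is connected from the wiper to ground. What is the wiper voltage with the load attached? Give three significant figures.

The wiper splits the pot into (1−α)R = 6.284 kΩ above and αR = 1.436 kΩ below.
Lower section ‖ load = 1.416 kΩ.
V_wiper = 9.45 × 1.416/(6.284 + 1.416) = 1.74 V.

V ≈ 1.74 V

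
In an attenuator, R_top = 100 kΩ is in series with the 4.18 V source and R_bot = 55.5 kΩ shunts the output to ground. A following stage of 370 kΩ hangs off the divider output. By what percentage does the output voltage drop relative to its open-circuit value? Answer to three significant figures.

8.80 %

The divider's output (Thévenin) resistance is R_top‖R_bot = 35.69 kΩ.
Fractional drop under load = R_th/(R_th + R_L) = 35.69 / (35.69 + 370) = 0.08798.
So the output falls by 8.80 %.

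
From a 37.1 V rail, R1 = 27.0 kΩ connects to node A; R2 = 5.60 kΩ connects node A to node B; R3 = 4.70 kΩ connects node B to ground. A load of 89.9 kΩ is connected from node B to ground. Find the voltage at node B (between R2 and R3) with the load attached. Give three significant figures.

V ≈ 4.47 V

At node B, R3 is in parallel with the load: R3‖R_L = 4.466 kΩ.
Below node A the resistance is R2 + (R3‖R_L) = 10.07 kΩ, so V_A = 37.1 × 10.07/37.07 = 10.08 V.
Then V_B = V_A × (R3‖R_L)/(R2 + R3‖R_L) = 10.08 × 4.466/10.07 = 4.47 V.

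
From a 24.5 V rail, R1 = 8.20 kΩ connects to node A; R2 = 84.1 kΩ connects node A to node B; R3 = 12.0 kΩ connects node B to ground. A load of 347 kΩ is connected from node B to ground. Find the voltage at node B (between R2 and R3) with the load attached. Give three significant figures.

V ≈ 2.74 V

At node B, R3 is in parallel with the load: R3‖R_L = 11.60 kΩ.
Below node A the resistance is R2 + (R3‖R_L) = 95.70 kΩ, so V_A = 24.5 × 95.70/103.9 = 22.57 V.
Then V_B = V_A × (R3‖R_L)/(R2 + R3‖R_L) = 22.57 × 11.60/95.70 = 2.74 V.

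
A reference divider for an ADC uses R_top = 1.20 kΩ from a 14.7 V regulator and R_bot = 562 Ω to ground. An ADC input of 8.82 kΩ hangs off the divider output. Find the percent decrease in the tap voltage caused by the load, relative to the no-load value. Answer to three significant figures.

The divider's output (Thévenin) resistance is R_top‖R_bot = 382.7 Ω.
Fractional drop under load = R_th/(R_th + R_L) = 382.7 / (382.7 + 8820) = 0.04159.
So the output falls by 4.16 %.

4.16 %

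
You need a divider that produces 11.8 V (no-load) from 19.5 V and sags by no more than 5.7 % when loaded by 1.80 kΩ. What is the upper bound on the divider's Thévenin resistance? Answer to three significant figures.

R_th ≤ 109 Ω

Loading drop = R_th/(R_th + R_L) ≤ 0.0570, so R_th ≤ R_L · ε/(1−ε) = 1.80 kΩ × 0.0570/0.9430 = 109 Ω.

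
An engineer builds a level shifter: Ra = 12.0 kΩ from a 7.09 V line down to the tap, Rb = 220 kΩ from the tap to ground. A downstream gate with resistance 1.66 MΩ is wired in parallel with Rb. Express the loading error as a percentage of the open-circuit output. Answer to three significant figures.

The divider's output (Thévenin) resistance is Ra‖Rb = 11.38 kΩ.
Fractional drop under load = R_th/(R_th + R_L) = 11.38 / (11.38 + 1660) = 0.006808.
So the output falls by 0.681 %.

0.681 %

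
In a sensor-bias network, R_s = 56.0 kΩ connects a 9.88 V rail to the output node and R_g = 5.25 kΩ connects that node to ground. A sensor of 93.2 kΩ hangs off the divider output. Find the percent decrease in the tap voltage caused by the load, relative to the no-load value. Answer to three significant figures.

4.90 %

The divider's output (Thévenin) resistance is R_s‖R_g = 4.800 kΩ.
Fractional drop under load = R_th/(R_th + R_L) = 4.800 / (4.800 + 93.2) = 0.04898.
So the output falls by 4.90 %.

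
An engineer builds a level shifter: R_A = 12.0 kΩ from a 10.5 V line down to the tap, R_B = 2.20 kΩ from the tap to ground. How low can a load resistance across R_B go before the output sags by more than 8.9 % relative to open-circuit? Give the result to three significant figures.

R_L(min) ≈ 19.0 kΩ

Output resistance R_th = R_A‖R_B = (12.0 × 2.20)/14.20 = 1.859 kΩ.
The fractional drop is R_th/(R_th + R_L); requiring this ≤ 0.0890 gives R_L ≥ R_th(1/0.0890 − 1) = 1.859 × 10.24 = 19.0 kΩ.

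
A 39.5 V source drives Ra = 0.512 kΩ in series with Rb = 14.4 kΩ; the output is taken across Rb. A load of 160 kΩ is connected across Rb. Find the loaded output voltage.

The load sits in parallel with Rb: Rb‖R_L = (14400 × 160000) / (14400 + 160000) = 13210 Ω.
V_out = 39.5 × 13210 / (512 + 13210) = 39.5 × 13210/13720 = 38.0 V.

V_out ≈ 38.0 V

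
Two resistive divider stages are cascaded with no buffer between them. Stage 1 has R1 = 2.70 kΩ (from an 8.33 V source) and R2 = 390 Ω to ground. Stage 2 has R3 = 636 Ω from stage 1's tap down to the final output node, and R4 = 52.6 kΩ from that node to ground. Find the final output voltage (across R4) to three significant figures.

V_out ≈ 1.03 V

Stage 2 presents R3+R4 = 53240 Ω as a load on stage 1's tap.
Stage 1's lower leg becomes R2‖(R3+R4) = 387.2 Ω, so V_mid = 8.33 × 387.2/3087 = 1.045 V.
Stage 2 is itself unloaded: V_out = V_mid × R4/(R3+R4) = 1.045 × 52600/53240 = 1.03 V.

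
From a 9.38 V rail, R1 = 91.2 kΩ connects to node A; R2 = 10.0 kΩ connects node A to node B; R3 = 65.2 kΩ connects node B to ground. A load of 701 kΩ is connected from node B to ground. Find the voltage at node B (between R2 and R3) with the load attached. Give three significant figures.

V ≈ 3.48 V

At node B, R3 is in parallel with the load: R3‖R_L = 59.65 kΩ.
Below node A the resistance is R2 + (R3‖R_L) = 69.65 kΩ, so V_A = 9.38 × 69.65/160.9 = 4.062 V.
Then V_B = V_A × (R3‖R_L)/(R2 + R3‖R_L) = 4.062 × 59.65/69.65 = 3.48 V.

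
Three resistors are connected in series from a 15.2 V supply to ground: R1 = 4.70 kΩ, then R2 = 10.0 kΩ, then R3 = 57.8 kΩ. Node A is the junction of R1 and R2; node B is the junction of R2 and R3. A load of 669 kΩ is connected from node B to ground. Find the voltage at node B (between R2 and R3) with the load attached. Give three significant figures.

At node B, R3 is in parallel with the load: R3‖R_L = 53.20 kΩ.
Below node A the resistance is R2 + (R3‖R_L) = 63.20 kΩ, so V_A = 15.2 × 63.20/67.90 = 14.15 V.
Then V_B = V_A × (R3‖R_L)/(R2 + R3‖R_L) = 14.15 × 53.20/63.20 = 11.9 V.

V ≈ 11.9 V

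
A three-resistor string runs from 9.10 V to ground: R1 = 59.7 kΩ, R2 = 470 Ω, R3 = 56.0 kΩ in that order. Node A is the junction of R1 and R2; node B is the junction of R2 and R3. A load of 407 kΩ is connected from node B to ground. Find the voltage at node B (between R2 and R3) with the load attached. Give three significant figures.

V ≈ 4.09 V

At node B, R3 is in parallel with the load: R3‖R_L = 49230 Ω.
Below node A the resistance is R2 + (R3‖R_L) = 49700 Ω, so V_A = 9.10 × 49700/109400 = 4.134 V.
Then V_B = V_A × (R3‖R_L)/(R2 + R3‖R_L) = 4.134 × 49230/49700 = 4.09 V.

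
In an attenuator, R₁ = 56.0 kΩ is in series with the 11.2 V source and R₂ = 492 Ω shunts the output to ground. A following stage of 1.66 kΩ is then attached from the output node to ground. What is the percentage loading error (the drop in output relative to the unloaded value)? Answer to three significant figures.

Unloaded V = 11.2 × 492/56490 = 0.09754 V.
Loaded: R₂‖R_L = 379.5 Ω, giving V = 11.2 × 379.5/56380 = 0.07539 V.
Drop = (0.09754 − 0.07539) / 0.09754 = 22.7 %.

22.7 %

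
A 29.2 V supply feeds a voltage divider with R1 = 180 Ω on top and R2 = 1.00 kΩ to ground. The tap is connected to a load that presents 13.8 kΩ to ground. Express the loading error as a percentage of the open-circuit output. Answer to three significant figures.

The divider's output (Thévenin) resistance is R1‖R2 = 152.5 Ω.
Fractional drop under load = R_th/(R_th + R_L) = 152.5 / (152.5 + 13800) = 0.01093.
So the output falls by 1.09 %.

1.09 %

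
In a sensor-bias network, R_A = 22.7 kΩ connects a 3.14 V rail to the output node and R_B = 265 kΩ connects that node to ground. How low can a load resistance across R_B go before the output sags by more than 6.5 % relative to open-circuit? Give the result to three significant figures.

Output resistance R_th = R_A‖R_B = (22.7 × 265)/287.7 = 20.91 kΩ.
The fractional drop is R_th/(R_th + R_L); requiring this ≤ 0.0650 gives R_L ≥ R_th(1/0.0650 − 1) = 20.91 × 14.38 = 301 kΩ.

R_L(min) ≈ 301 kΩ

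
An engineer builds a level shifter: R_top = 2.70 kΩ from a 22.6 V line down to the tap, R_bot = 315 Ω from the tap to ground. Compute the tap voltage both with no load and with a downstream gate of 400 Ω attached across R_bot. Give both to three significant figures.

Unloaded: 2.36 V; loaded: 1.38 V

Open-circuit: V = 22.6 × 315/(2700 + 315) = 2.36 V.
With the load, R_bot becomes R_bot‖R_L = 176.2 Ω, so V = 22.6 × 176.2/2876 = 1.38 V.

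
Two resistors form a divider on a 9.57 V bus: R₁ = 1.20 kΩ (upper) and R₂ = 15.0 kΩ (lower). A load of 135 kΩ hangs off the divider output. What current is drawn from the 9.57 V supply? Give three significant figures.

I ≈ 0.651 mA

R₂‖R_L = 13.50 kΩ, so the source sees R₁ + R₂‖R_L = 14.70 kΩ.
I = 9.57 V / 14.70 kΩ = 0.651 mA.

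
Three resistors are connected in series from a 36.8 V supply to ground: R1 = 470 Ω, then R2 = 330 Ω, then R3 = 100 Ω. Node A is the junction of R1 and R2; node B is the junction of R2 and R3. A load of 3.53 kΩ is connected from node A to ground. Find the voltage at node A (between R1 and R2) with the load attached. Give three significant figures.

V ≈ 16.5 V

Below node A the series string R2+R3 = 430.0 Ω sits in parallel with the 3530 Ω load: 383.3 Ω.
V_A = 36.8 × 383.3/(470 + 383.3) = 16.5 V.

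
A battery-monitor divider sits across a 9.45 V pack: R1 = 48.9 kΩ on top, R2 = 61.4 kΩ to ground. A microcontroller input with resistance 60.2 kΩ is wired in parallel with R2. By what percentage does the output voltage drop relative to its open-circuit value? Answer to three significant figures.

The divider's output (Thévenin) resistance is R1‖R2 = 27.22 kΩ.
Fractional drop under load = R_th/(R_th + R_L) = 27.22 / (27.22 + 60.2) = 0.3114.
So the output falls by 31.1 %.

31.1 %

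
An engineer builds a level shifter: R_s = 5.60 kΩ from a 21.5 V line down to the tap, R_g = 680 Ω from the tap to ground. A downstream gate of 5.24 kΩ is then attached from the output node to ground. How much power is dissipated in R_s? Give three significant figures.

Total resistance from the source is R_s + (R_g‖R_L) = 6202 Ω, so I = 21.5/6202 Ω = 3.467 mA.
P = I²·R_s = (3.467 mA)² × 5.60 kΩ = 67.3 mW.

P ≈ 67.3 mW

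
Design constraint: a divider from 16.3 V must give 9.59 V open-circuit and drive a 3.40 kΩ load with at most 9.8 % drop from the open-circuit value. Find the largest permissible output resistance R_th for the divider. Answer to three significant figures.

R_th ≤ 369 Ω

Loading drop = R_th/(R_th + R_L) ≤ 0.0980, so R_th ≤ R_L · ε/(1−ε) = 3.40 kΩ × 0.0980/0.9020 = 369 Ω.
(Any R1, R2 with R2/(R1+R2) = 0.588 and R1‖R2 ≤ 369 Ω will meet the spec.)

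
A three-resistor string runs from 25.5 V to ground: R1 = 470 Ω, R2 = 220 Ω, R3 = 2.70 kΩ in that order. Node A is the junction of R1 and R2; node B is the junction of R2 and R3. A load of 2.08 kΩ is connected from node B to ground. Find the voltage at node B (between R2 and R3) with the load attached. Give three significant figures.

V ≈ 16.1 V

At node B, R3 is in parallel with the load: R3‖R_L = 1175 Ω.
Below node A the resistance is R2 + (R3‖R_L) = 1395 Ω, so V_A = 25.5 × 1395/1865 = 19.07 V.
Then V_B = V_A × (R3‖R_L)/(R2 + R3‖R_L) = 19.07 × 1175/1395 = 16.1 V.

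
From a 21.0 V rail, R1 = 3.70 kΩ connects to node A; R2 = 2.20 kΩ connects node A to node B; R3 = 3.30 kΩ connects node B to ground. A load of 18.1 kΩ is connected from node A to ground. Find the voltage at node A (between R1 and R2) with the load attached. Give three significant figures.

V ≈ 11.2 V

Below node A the series string R2+R3 = 5.500 kΩ sits in parallel with the 18.1 kΩ load: 4.218 kΩ.
V_A = 21.0 × 4.218/(3.70 + 4.218) = 11.2 V.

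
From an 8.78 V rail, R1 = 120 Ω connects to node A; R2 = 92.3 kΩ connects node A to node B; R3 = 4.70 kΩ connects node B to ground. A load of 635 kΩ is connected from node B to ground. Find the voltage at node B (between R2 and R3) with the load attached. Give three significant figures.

At node B, R3 is in parallel with the load: R3‖R_L = 4665 Ω.
Below node A the resistance is R2 + (R3‖R_L) = 96970 Ω, so V_A = 8.78 × 96970/97090 = 8.769 V.
Then V_B = V_A × (R3‖R_L)/(R2 + R3‖R_L) = 8.769 × 4665/96970 = 0.422 V.

V ≈ 0.422 V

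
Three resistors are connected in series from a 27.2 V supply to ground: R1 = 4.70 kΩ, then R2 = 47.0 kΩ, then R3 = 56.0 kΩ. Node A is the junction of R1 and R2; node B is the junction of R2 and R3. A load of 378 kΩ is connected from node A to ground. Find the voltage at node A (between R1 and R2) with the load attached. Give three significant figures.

Below node A the series string R2+R3 = 103.0 kΩ sits in parallel with the 378 kΩ load: 80.94 kΩ.
V_A = 27.2 × 80.94/(4.70 + 80.94) = 25.7 V.

V ≈ 25.7 V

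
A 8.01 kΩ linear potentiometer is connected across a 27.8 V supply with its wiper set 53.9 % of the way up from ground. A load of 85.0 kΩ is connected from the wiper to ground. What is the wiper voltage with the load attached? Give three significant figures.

V ≈ 14.6 V

The wiper splits the pot into (1−α)R = 3.693 kΩ above and αR = 4.317 kΩ below.
Lower section ‖ load = 4.109 kΩ.
V_wiper = 27.8 × 4.109/(3.693 + 4.109) = 14.6 V.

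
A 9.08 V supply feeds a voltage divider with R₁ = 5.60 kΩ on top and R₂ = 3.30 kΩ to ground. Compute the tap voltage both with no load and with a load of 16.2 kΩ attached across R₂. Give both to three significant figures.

Unloaded: 3.37 V; loaded: 2.98 V

Open-circuit: V = 9.08 × 3.30/(5.60 + 3.30) = 3.37 V.
With the load, R₂ becomes R₂‖R_L = 2.742 kΩ, so V = 9.08 × 2.742/8.342 = 2.98 V.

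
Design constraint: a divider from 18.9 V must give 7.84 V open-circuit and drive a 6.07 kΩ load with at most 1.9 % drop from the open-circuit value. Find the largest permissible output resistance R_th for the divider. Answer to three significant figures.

R_th ≤ 118 Ω

Loading drop = R_th/(R_th + R_L) ≤ 0.0190, so R_th ≤ R_L · ε/(1−ε) = 6.07 kΩ × 0.0190/0.9810 = 118 Ω.
(Any R1, R2 with R2/(R1+R2) = 0.415 and R1‖R2 ≤ 118 Ω will meet the spec.)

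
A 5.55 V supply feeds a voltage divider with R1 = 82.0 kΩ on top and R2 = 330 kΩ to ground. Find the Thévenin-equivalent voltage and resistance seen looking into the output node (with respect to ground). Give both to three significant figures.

V_th is the open-circuit tap voltage: 5.55 × 330/(82.0 + 330) = 4.45 V.
With the supply zeroed, R1 and R2 appear in parallel from the tap: R_th = R1‖R2 = (82.0 × 330)/412.0 = 65.7 kΩ.

V_th = 4.45 V, R_th = 65.7 kΩ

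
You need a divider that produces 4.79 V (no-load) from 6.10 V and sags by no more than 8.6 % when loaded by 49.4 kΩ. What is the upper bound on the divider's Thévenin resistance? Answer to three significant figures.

R_th ≤ 4.65 kΩ

Loading drop = R_th/(R_th + R_L) ≤ 0.0860, so R_th ≤ R_L · ε/(1−ε) = 49.4 kΩ × 0.0860/0.9140 = 4.65 kΩ.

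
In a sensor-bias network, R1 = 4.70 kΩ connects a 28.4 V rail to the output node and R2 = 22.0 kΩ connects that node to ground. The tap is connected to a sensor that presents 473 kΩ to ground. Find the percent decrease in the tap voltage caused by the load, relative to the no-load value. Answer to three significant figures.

The divider's output (Thévenin) resistance is R1‖R2 = 3.873 kΩ.
Fractional drop under load = R_th/(R_th + R_L) = 3.873 / (3.873 + 473) = 0.008121.
So the output falls by 0.812 %.

0.812 %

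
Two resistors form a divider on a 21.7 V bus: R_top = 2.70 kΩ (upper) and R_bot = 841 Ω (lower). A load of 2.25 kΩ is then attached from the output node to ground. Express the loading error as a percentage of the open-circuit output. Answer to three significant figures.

22.2 %

Unloaded V = 21.7 × 841/3541 = 5.154 V.
Loaded: R_bot‖R_L = 612.2 Ω, giving V = 21.7 × 612.2/3312 = 4.011 V.
Drop = (5.154 − 4.011) / 5.154 = 22.2 %.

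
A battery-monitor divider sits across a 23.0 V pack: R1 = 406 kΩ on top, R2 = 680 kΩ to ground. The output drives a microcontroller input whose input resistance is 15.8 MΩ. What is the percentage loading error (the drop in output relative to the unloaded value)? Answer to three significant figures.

The divider's output (Thévenin) resistance is R1‖R2 = 254.2 kΩ.
Fractional drop under load = R_th/(R_th + R_L) = 254.2 / (254.2 + 15800) = 0.01583.
So the output falls by 1.58 %.

1.58 %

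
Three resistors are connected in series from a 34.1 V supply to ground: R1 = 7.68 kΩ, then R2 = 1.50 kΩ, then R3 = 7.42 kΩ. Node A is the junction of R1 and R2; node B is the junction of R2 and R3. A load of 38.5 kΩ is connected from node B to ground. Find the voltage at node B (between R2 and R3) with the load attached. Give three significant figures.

V ≈ 13.8 V

At node B, R3 is in parallel with the load: R3‖R_L = 6.221 kΩ.
Below node A the resistance is R2 + (R3‖R_L) = 7.721 kΩ, so V_A = 34.1 × 7.721/15.40 = 17.10 V.
Then V_B = V_A × (R3‖R_L)/(R2 + R3‖R_L) = 17.10 × 6.221/7.721 = 13.8 V.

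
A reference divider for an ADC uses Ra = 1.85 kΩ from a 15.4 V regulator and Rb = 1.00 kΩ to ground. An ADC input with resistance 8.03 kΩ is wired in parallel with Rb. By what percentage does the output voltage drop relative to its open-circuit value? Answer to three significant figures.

7.48 %

The divider's output (Thévenin) resistance is Ra‖Rb = 0.6491 kΩ.
Fractional drop under load = R_th/(R_th + R_L) = 0.6491 / (0.6491 + 8.03) = 0.07479.
So the output falls by 7.48 %.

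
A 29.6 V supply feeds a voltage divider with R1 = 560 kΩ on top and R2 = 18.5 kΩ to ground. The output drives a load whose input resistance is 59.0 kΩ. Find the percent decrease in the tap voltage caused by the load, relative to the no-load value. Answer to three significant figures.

Unloaded V = 29.6 × 18.5/578.5 = 0.9466 V.
Loaded: R2‖R_L = 14.08 kΩ, giving V = 29.6 × 14.08/574.1 = 0.7262 V.
Drop = (0.9466 − 0.7262) / 0.9466 = 23.3 %.

23.3 %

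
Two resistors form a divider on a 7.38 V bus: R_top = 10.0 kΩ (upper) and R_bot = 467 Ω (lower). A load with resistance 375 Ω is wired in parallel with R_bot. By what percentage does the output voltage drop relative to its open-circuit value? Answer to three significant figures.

The divider's output (Thévenin) resistance is R_top‖R_bot = 446.2 Ω.
Fractional drop under load = R_th/(R_th + R_L) = 446.2 / (446.2 + 375) = 0.5433.
So the output falls by 54.3 %.

54.3 %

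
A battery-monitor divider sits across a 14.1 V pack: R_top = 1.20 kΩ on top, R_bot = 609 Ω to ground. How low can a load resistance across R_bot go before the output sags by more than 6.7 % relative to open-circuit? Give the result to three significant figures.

Output resistance R_th = R_top‖R_bot = (1200 × 609)/1809 = 404.0 Ω.
The fractional drop is R_th/(R_th + R_L); requiring this ≤ 0.0670 gives R_L ≥ R_th(1/0.0670 − 1) = 404.0 × 13.93 = 5.63 kΩ.

R_L(min) ≈ 5.63 kΩ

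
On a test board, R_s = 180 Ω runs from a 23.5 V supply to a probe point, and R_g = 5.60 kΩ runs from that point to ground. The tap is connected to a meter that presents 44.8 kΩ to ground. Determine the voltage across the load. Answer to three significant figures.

V_out ≈ 22.7 V

The load sits in parallel with R_g: R_g‖R_L = (5600 × 44800) / (5600 + 44800) = 4978 Ω.
V_out = 23.5 × 4978 / (180 + 4978) = 23.5 × 4978/5158 = 22.7 V.
(Unloaded it would have been 22.8 V.)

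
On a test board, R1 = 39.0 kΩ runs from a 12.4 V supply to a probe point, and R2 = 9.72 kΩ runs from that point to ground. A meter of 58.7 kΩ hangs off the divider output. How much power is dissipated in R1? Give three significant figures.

Total resistance from the source is R1 + (R2‖R_L) = 47.34 kΩ, so I = 12.4/47.34 kΩ = 0.2619 mA.
P = I²·R1 = (0.2619 mA)² × 39.0 kΩ = 2.68 mW.

P ≈ 2.68 mW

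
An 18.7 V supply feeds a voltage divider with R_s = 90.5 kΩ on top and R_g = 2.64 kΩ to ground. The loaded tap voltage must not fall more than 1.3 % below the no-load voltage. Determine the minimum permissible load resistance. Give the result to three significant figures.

Output resistance R_th = R_s‖R_g = (90.5 × 2.64)/93.14 = 2.565 kΩ.
The fractional drop is R_th/(R_th + R_L); requiring this ≤ 0.0130 gives R_L ≥ R_th(1/0.0130 − 1) = 2.565 × 75.92 = 195 kΩ.

R_L(min) ≈ 195 kΩ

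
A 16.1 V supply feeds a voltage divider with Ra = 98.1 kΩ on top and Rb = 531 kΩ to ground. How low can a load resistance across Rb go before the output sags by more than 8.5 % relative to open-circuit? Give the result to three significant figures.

Output resistance R_th = Ra‖Rb = (98.1 × 531)/629.1 = 82.80 kΩ.
The fractional drop is R_th/(R_th + R_L); requiring this ≤ 0.0850 gives R_L ≥ R_th(1/0.0850 − 1) = 82.80 × 10.76 = 891 kΩ.

R_L(min) ≈ 891 kΩ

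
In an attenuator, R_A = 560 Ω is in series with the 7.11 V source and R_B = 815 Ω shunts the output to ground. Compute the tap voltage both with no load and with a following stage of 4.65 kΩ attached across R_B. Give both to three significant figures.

Open-circuit: V = 7.11 × 815/(560 + 815) = 4.21 V.
With the load, R_B becomes R_B‖R_L = 693.5 Ω, so V = 7.11 × 693.5/1253 = 3.93 V.

Unloaded: 4.21 V; loaded: 3.93 V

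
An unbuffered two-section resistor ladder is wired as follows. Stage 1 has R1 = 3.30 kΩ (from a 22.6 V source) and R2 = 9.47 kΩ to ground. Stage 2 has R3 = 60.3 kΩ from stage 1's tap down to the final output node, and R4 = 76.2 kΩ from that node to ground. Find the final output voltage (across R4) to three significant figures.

V_out ≈ 9.19 V

Stage 2 presents R3+R4 = 136.5 kΩ as a load on stage 1's tap.
Stage 1's lower leg becomes R2‖(R3+R4) = 8.856 kΩ, so V_mid = 22.6 × 8.856/12.16 = 16.46 V.
Stage 2 is itself unloaded: V_out = V_mid × R4/(R3+R4) = 16.46 × 76.2/136.5 = 9.19 V.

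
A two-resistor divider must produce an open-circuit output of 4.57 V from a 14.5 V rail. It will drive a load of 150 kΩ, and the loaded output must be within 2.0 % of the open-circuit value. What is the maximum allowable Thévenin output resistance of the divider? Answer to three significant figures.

Loading drop = R_th/(R_th + R_L) ≤ 0.0200, so R_th ≤ R_L · ε/(1−ε) = 150 kΩ × 0.0200/0.9800 = 3.06 kΩ.
(Any R1, R2 with R2/(R1+R2) = 0.315 and R1‖R2 ≤ 3.06 kΩ will meet the spec.)

R_th ≤ 3.06 kΩ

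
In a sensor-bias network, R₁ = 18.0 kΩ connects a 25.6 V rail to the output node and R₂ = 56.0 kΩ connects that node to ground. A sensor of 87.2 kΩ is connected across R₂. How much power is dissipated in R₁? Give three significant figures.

P ≈ 4.35 mW

Total resistance from the source is R₁ + (R₂‖R_L) = 52.10 kΩ, so I = 25.6/52.10 kΩ = 0.4914 mA.
P = I²·R₁ = (0.4914 mA)² × 18.0 kΩ = 4.35 mW.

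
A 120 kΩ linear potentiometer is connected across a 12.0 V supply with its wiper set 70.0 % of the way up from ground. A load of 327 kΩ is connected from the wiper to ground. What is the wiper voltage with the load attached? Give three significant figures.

The wiper splits the pot into (1−α)R = 36.00 kΩ above and αR = 84.00 kΩ below.
Lower section ‖ load = 66.83 kΩ.
V_wiper = 12.0 × 66.83/(36.00 + 66.83) = 7.80 V.

V ≈ 7.80 V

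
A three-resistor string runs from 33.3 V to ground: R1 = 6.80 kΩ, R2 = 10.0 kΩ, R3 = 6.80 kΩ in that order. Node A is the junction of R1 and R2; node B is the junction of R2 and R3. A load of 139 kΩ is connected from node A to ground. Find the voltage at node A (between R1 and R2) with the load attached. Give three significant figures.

V ≈ 22.9 V

Below node A the series string R2+R3 = 16.80 kΩ sits in parallel with the 139 kΩ load: 14.99 kΩ.
V_A = 33.3 × 14.99/(6.80 + 14.99) = 22.9 V.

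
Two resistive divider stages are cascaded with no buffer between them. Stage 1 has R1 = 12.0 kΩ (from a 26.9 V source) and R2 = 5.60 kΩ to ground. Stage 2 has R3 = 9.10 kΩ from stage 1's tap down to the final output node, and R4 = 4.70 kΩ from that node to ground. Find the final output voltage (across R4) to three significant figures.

V_out ≈ 2.28 V

Stage 2 presents R3+R4 = 13.80 kΩ as a load on stage 1's tap.
Stage 1's lower leg becomes R2‖(R3+R4) = 3.984 kΩ, so V_mid = 26.9 × 3.984/15.98 = 6.704 V.
Stage 2 is itself unloaded: V_out = V_mid × R4/(R3+R4) = 6.704 × 4.70/13.80 = 2.28 V.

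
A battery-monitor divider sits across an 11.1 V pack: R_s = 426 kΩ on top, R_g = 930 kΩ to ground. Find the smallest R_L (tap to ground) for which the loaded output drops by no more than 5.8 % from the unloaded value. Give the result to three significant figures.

Output resistance R_th = R_s‖R_g = (426 × 930)/1356 = 292.2 kΩ.
The fractional drop is R_th/(R_th + R_L); requiring this ≤ 0.0580 gives R_L ≥ R_th(1/0.0580 − 1) = 292.2 × 16.24 = 4.75 MΩ.

R_L(min) ≈ 4.75 MΩ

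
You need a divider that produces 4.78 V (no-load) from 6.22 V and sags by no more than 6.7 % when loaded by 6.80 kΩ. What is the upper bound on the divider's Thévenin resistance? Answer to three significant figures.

Loading drop = R_th/(R_th + R_L) ≤ 0.0670, so R_th ≤ R_L · ε/(1−ε) = 6.80 kΩ × 0.0670/0.9330 = 488 Ω.
(Any R1, R2 with R2/(R1+R2) = 0.768 and R1‖R2 ≤ 488 Ω will meet the spec.)

R_th ≤ 488 Ω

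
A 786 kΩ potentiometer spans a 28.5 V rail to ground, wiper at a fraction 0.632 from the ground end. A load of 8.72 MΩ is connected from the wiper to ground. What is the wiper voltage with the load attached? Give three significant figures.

The wiper splits the pot into (1−α)R = 289.2 kΩ above and αR = 496.8 kΩ below.
Lower section ‖ load = 470.0 kΩ.
V_wiper = 28.5 × 470.0/(289.2 + 470.0) = 17.6 V.

V ≈ 17.6 V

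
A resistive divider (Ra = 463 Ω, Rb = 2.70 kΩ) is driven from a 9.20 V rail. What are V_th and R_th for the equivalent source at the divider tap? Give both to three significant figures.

V_th is the open-circuit tap voltage: 9.20 × 2700/(463 + 2700) = 7.85 V.
With the supply zeroed, Ra and Rb appear in parallel from the tap: R_th = Ra‖Rb = (463 × 2700)/3163 = 395 Ω.

V_th = 7.85 V, R_th = 395 Ω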